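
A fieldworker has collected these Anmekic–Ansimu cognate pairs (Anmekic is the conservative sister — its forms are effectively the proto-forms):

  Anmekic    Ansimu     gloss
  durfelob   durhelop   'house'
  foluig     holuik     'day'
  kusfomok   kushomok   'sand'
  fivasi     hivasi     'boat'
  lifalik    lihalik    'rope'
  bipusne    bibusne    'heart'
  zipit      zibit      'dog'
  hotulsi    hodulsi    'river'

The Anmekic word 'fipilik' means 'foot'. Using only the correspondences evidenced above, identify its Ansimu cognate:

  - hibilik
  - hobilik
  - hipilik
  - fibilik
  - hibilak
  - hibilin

fivasi ~ hivasi — Anmekic f corresponds to Ansimu h word-initially before a front vowel.
zipit ~ zibit — Anmekic p corresponds to Ansimu b between vowels (before a front vowel).
Applying these to Anmekic 'fipilik':
  fipilik → hipilik   (f→h word-initially before a front vowel)
  hipilik → hibilik   (p→b between vowels (before a front vowel))
So the Ansimu cognate is 'hibilik'.

hibilik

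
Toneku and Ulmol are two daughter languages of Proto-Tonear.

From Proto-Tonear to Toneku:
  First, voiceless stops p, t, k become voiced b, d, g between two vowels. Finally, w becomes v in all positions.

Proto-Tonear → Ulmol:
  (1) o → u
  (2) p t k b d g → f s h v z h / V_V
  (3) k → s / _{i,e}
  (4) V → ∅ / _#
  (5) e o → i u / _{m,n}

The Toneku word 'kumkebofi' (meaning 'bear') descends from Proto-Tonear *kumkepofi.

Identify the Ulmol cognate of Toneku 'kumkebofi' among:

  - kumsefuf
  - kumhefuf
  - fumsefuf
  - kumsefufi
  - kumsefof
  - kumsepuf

Ulmol: *kumkepofi > kumkepufi > kumkefufi > kumsefufi > kumsefuf  (by vowel merger, intervocalic lenition, palatalisation, apocope)
Only 'kumsefuf' matches the regular Ulmol development of *kumkepofi.

kumsefuf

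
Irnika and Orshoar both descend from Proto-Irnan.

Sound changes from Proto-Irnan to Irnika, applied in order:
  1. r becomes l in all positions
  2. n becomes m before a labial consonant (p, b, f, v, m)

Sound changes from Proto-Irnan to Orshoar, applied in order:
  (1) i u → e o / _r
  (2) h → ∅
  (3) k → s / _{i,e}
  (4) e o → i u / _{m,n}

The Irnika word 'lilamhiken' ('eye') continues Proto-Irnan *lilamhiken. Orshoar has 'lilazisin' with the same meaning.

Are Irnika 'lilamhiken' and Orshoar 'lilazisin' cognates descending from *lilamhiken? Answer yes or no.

no

Derive the expected Orshoar reflex of *lilamhiken:
Orshoar: start from *lilamhiken.
  rule 1: no change — lilamhiken
  rule 2 (h-loss): lilamhiken → lilamiken
  rule 3 (palatalisation): lilamiken → lilamisen
  rule 4 (pre-nasal raising): lilamisen → lilamisin
  ⇒ Orshoar lilamisin
The regular Orshoar reflex would be 'lilamisin', but the attested form is 'lilazisin'. The correspondence is irregular, so they are not cognates (the Orshoar form has a different source).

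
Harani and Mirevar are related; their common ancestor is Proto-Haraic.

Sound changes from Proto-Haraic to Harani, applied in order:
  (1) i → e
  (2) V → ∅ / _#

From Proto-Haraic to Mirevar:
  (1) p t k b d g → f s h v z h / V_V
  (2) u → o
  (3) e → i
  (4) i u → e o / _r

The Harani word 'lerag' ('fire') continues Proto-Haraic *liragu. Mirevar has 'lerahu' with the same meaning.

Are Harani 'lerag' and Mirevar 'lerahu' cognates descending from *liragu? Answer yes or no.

no

Derive the expected Mirevar reflex of *liragu:
Mirevar: *liragu > lirahu > liraho > leraho  (by intervocalic lenition, vowel merger, pre-rhotic lowering)
The regular Mirevar reflex would be 'leraho', but the attested form is 'lerahu'. The correspondence is irregular, so they are not cognates (the Mirevar form has a different source).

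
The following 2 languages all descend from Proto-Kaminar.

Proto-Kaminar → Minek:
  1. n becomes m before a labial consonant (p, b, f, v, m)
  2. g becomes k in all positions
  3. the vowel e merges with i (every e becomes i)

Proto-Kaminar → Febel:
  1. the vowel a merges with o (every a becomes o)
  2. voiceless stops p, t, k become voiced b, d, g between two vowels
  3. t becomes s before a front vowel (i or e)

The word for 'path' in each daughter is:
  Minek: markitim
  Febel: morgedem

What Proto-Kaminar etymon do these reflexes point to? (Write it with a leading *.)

*margetem

Position 5: Minek has i, Febel has e. Febel preserves e here (none of its changes turn any other segment into e), so the proto-segment is *e.
Position 7: Minek has i, Febel has e. Febel preserves e here (none of its changes turn any other segment into e), so the proto-segment is *e.
Position 6: Minek has t, Febel has d. Minek preserves t here (none of its changes turn any other segment into t), so the proto-segment is *t.
Continuing position by position gives *margetem; check it forward:
Minek: start from *margetem.
  rule 1: no change — margetem
  rule 2 (unconditioned shift): margetem → marketem
  rule 3 (vowel merger): marketem → markitim
  ⇒ Minek markitim
Febel: *margetem > morgetem > morgedem  (by vowel merger, intervocalic voicing)
Only *margetem yields all of Minek markitim, Febel morgedem.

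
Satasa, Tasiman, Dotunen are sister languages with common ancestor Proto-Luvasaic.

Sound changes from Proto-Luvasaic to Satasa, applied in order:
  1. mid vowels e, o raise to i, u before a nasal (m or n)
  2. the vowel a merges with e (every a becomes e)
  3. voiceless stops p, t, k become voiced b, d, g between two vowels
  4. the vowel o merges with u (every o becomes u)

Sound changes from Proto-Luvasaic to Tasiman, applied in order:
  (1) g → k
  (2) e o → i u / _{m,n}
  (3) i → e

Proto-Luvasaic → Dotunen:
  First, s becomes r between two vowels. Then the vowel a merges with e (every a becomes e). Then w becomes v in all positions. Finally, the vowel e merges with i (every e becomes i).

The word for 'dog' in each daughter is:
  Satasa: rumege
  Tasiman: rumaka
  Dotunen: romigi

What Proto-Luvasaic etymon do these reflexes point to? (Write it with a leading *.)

Position 6: Satasa has e, Tasiman has a, Dotunen has i. Tasiman preserves a here (none of its changes turn any other segment into a), so the proto-segment is *a.
Position 5: Satasa has g, Tasiman has k, Dotunen has g. Dotunen preserves g here (none of its changes turn any other segment into g), so the proto-segment is *g.
Continuing position by position gives *romaga; check it forward:
Satasa: start from *romaga.
  rule 1 (pre-nasal raising): romaga → rumaga
  rule 2 (vowel merger): rumaga → rumege
  rule 3: no change — rumege
  rule 4: no change — rumege
  ⇒ Satasa rumege
Tasiman: start from *romaga.
  rule 1 (unconditioned shift): romaga → romaka
  rule 2 (pre-nasal raising): romaka → rumaka
  rule 3: no change — rumaka
  ⇒ Tasiman rumaka
Dotunen: start from *romaga.
  rule 1: no change — romaga
  rule 2 (vowel merger): romaga → romege
  rule 3: no change — romege
  rule 4 (vowel merger): romege → romigi
  ⇒ Dotunen romigi
*romaga is the unique common source.

*romaga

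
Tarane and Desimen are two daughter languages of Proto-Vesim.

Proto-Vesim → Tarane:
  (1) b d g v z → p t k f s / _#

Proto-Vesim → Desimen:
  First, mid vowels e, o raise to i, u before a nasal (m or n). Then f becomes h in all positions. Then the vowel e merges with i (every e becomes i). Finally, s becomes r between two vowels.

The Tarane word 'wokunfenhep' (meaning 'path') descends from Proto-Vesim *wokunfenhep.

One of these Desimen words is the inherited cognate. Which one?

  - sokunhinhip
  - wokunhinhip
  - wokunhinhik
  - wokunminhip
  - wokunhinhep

Desimen: *wokunfenhep > wokunfinhep > wokunhinhep > wokunhinhip  (by pre-nasal raising, unconditioned shift, vowel merger)

wokunhinhip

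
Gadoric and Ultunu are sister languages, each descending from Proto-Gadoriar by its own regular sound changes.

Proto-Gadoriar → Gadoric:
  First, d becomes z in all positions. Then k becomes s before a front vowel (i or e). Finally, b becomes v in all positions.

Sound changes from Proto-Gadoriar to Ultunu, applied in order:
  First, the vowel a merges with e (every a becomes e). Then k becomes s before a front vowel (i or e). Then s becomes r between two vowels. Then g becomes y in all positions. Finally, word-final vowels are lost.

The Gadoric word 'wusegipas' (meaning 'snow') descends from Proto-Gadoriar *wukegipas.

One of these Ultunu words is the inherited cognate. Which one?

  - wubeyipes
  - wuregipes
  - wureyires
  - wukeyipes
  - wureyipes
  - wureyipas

wureyipes

Ultunu: *wukegipas
  wukegipas → wukegipes   [vowel merger]
  wukegipes → wusegipes   [palatalisation]
  wusegipes → wuregipes   [rhotacism]
  wuregipes → wureyipes   [unconditioned shift]
  wureyipes (rule 5 does not apply)
  giving Ultunu wureyipes.
The other candidates each miss or misapply at least one Ultunu change.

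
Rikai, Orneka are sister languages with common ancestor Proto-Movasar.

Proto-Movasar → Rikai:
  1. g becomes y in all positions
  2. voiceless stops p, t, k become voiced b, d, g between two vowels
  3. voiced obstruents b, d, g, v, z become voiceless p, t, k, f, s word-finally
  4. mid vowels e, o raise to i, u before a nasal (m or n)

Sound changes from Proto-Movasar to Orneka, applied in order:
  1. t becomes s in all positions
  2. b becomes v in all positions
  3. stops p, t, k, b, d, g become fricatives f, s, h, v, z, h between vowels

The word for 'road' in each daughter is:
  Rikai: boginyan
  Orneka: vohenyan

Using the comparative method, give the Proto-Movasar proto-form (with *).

Position 3: Rikai has g, Orneka has h. In Rikai, g can only continue *k, so the proto-segment is *k.
Position 1: Rikai has b, Orneka has v. Taking the neighbouring segments as reconstructed: Rikai b can only go back to *b; Orneka v could go back to *b or *v — the one source consistent with every daughter is *b.
Continuing position by position gives *bokenyan; check it forward:
Rikai: *bokenyan
  bokenyan (rule 1 does not apply)
  bokenyan → bogenyan   [intervocalic voicing]
  bogenyan (rule 3 does not apply)
  bogenyan → boginyan   [pre-nasal raising]
  giving Rikai boginyan.
Orneka: *bokenyan > vokenyan > vohenyan  (by unconditioned shift, intervocalic lenition)
No other proto-form is consistent with every reflex, so the reconstruction is *bokenyan.

*bokenyan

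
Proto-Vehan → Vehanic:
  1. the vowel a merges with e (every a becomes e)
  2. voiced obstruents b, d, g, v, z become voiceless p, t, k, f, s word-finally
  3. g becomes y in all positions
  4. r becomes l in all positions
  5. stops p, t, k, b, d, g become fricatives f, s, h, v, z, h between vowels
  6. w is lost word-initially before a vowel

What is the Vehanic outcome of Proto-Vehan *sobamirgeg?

sovemilyek

Vehanic: *sobamirgeg
  sobamirgeg → sobemirgeg   [vowel merger]
  sobemirgeg → sobemirgek   [final devoicing]
  sobemirgek → sobemiryek   [unconditioned shift]
  sobemiryek → sobemilyek   [unconditioned shift]
  sobemilyek → sovemilyek   [intervocalic lenition]
  sovemilyek (rule 6 does not apply)
  giving Vehanic sovemilyek.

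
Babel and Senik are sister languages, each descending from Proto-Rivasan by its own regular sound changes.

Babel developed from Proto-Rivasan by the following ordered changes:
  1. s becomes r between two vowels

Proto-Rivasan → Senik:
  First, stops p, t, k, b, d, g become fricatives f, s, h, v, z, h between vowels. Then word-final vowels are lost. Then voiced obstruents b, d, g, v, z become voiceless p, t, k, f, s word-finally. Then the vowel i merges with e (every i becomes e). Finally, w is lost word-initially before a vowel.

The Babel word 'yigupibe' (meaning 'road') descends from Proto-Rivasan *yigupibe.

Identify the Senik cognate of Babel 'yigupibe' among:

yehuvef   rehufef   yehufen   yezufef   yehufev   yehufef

yehufef

Senik: start from *yigupibe.
  rule 1 (intervocalic lenition): yigupibe → yihufive
  rule 2 (apocope): yihufive → yihufiv
  rule 3 (final devoicing): yihufiv → yihufif
  rule 4 (vowel merger): yihufif → yehufef
  rule 5: no change — yehufef
  ⇒ Senik yehufef
Only 'yehufef' matches the regular Senik development of *yigupibe.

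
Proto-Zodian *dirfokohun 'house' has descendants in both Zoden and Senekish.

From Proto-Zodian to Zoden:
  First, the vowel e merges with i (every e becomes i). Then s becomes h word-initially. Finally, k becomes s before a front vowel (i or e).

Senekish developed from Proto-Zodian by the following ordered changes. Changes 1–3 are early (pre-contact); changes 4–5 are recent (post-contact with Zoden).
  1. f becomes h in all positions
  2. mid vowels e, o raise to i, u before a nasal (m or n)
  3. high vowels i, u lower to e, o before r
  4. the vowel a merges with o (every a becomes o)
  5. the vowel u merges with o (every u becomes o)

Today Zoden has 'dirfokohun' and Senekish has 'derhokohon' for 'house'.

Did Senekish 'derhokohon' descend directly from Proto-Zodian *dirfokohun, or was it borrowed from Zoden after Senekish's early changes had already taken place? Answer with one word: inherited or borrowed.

inherited

If inherited, *dirfokohun would pass through all of Senekish's changes:
Senekish: start from *dirfokohun.
  rule 1 (unconditioned shift): dirfokohun → dirhokohun
  rule 2: no change — dirhokohun
  rule 3 (pre-rhotic lowering): dirhokohun → derhokohun
  rule 4: no change — derhokohun
  rule 5 (vowel merger): derhokohun → derhokohon
  ⇒ Senekish derhokohon
If borrowed from Zoden 'dirfokohun' after the early changes, it would undergo only the recent ones:
  rule 4 (vowel merger): no change (dirfokohun)
  rule 5 (vowel merger): dirfokohun → dirfokohon
  ⇒ as a loan: dirfokohon
Senekish 'derhokohon' matches the inherited outcome exactly, so it is an inherited cognate, not a loan.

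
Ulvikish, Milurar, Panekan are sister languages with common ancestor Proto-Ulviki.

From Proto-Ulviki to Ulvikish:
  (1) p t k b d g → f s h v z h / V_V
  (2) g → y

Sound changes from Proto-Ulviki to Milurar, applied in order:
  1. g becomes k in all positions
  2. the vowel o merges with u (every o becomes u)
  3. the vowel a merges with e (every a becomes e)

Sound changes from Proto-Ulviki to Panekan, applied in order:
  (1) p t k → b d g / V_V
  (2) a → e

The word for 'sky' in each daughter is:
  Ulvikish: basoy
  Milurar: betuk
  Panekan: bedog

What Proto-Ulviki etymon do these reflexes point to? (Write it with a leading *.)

Position 4: Ulvikish has o, Milurar has u, Panekan has o. Ulvikish preserves o here (none of its changes turn any other segment into o), so the proto-segment is *o.
Position 2: Ulvikish has a, Milurar has e, Panekan has e. Ulvikish preserves a here (none of its changes turn any other segment into a), so the proto-segment is *a.
Verify the candidate proto-form against each daughter:
Ulvikish: start from *batog.
  rule 1 (intervocalic lenition): batog → basog
  rule 2 (unconditioned shift): basog → basoy
  ⇒ Ulvikish basoy
Milurar: start from *batog.
  rule 1 (unconditioned shift): batog → batok
  rule 2 (vowel merger): batok → batuk
  rule 3 (vowel merger): batuk → betuk
  ⇒ Milurar betuk
Panekan: *batog
  batog → badog   [intervocalic voicing]
  badog → bedog   [vowel merger]
  giving Panekan bedog.
No other proto-form is consistent with every reflex, so the reconstruction is *batog.

*batog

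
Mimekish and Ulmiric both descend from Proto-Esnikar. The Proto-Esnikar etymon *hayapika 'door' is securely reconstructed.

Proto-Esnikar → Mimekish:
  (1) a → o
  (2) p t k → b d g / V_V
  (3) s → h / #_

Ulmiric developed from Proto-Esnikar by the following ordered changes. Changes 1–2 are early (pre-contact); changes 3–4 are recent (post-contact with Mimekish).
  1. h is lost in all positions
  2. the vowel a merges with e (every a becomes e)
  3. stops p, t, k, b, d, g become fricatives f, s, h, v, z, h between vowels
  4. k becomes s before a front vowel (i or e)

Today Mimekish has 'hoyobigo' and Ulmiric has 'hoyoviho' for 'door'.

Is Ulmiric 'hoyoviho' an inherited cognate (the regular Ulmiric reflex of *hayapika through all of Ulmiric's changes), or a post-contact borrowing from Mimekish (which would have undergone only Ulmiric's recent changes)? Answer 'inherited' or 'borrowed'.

If inherited, *hayapika would pass through all of Ulmiric's changes:
Ulmiric: *hayapika
  hayapika → ayapika   [h-loss]
  ayapika → eyepike   [vowel merger]
  eyepike → eyefihe   [intervocalic lenition]
  eyefihe (rule 4 does not apply)
  giving Ulmiric eyefihe.
If borrowed from Mimekish 'hoyobigo' after the early changes, it would undergo only the recent ones:
  rule 3 (intervocalic lenition): hoyobigo → hoyoviho
  rule 4 (palatalisation): no change (hoyoviho)
  ⇒ as a loan: hoyoviho
Ulmiric 'hoyoviho' matches the loan outcome 'hoyoviho', not the inherited 'eyefihe' — it skipped the early Ulmiric changes, so it was borrowed from Mimekish.

borrowed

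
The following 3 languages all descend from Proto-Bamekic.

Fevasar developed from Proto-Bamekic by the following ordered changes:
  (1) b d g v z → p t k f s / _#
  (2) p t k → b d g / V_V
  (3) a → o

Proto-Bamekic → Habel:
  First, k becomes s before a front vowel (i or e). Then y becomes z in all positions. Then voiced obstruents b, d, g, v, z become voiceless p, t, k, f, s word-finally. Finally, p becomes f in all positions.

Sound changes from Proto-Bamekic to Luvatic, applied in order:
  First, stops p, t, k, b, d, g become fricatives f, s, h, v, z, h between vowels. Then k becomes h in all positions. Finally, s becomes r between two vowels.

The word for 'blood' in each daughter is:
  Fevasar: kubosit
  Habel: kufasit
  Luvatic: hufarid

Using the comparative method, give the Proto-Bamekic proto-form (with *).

Position 5: Fevasar has s, Habel has s, Luvatic has r. Taking the neighbouring segments as reconstructed: Fevasar s can only go back to *s; Habel s could go back to *k or *s; Luvatic r could go back to *t or *s or *r — the one source consistent with every daughter is *s.
Position 4: Fevasar has o, Habel has a, Luvatic has a. Habel preserves a here (none of its changes turn any other segment into a), so the proto-segment is *a.
Continuing position by position gives *kupasid; check it forward:
Fevasar: start from *kupasid.
  rule 1 (final devoicing): kupasid → kupasit
  rule 2 (intervocalic voicing): kupasit → kubasit
  rule 3 (vowel merger): kubasit → kubosit
  ⇒ Fevasar kubosit
Habel: start from *kupasid.
  rule 1: no change — kupasid
  rule 2: no change — kupasid
  rule 3 (final devoicing): kupasid → kupasit
  rule 4 (unconditioned shift): kupasit → kufasit
  ⇒ Habel kufasit
Luvatic: start from *kupasid.
  rule 1 (intervocalic lenition): kupasid → kufasid
  rule 2 (unconditioned shift): kufasid → hufasid
  rule 3 (rhotacism): hufasid → hufarid
  ⇒ Luvatic hufarid
*kupasid is the unique common source.

*kupasid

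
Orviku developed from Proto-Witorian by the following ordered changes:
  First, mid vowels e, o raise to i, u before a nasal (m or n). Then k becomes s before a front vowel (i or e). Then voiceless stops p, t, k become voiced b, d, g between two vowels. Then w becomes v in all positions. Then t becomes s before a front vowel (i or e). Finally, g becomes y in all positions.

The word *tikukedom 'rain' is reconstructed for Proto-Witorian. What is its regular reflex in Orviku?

siyusedum

Orviku: start from *tikukedom.
  rule 1 (pre-nasal raising): tikukedom → tikukedum
  rule 2 (palatalisation): tikukedum → tikusedum
  rule 3 (intervocalic voicing): tikusedum → tigusedum
  rule 4: no change — tigusedum
  rule 5 (palatalisation): tigusedum → sigusedum
  rule 6 (unconditioned shift): sigusedum → siyusedum
  ⇒ Orviku siyusedum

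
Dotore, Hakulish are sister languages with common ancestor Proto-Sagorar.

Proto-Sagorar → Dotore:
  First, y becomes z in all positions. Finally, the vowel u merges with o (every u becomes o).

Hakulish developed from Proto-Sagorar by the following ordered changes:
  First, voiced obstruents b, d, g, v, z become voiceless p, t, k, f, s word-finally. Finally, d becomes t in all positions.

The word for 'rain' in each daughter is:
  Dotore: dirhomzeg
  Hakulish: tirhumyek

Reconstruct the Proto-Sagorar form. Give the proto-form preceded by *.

*dirhumyeg

Position 9: Dotore has g, Hakulish has k. Dotore preserves g here (none of its changes turn any other segment into g), so the proto-segment is *g.
Position 7: Dotore has z, Hakulish has y. Hakulish preserves y here (none of its changes turn any other segment into y), so the proto-segment is *y.
Verify the candidate proto-form against each daughter:
Dotore: start from *dirhumyeg.
  rule 1 (unconditioned shift): dirhumyeg → dirhumzeg
  rule 2 (vowel merger): dirhumzeg → dirhomzeg
  ⇒ Dotore dirhomzeg
Hakulish: *dirhumyeg > dirhumyek > tirhumyek  (by final devoicing, unconditioned shift)
*dirhumyeg is the unique common source.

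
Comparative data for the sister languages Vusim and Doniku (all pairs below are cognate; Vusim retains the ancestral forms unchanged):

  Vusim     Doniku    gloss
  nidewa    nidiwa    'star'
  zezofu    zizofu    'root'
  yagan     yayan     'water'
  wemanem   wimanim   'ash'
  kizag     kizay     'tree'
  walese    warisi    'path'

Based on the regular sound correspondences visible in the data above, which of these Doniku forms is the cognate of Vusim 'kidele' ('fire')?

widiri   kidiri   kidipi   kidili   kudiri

kidiri

nidewa ~ nidiwa, zezofu ~ zizofu — Vusim e corresponds to Doniku i after a consonant, before a consonant other than r, m, n, p, b, f, v.
walese ~ warisi — Vusim l corresponds to Doniku r between vowels (before a front vowel).
walese ~ warisi — Vusim e corresponds to Doniku i word-finally.
Applying these to Vusim 'kidele':
  kidele → kidile   (e→i after a consonant, before a consonant other than r, m, n, p, b, f, v)
  kidile → kidire   (l→r between vowels (before a front vowel))
  kidire → kidiri   (e→i word-finally)
So the Doniku cognate is 'kidiri'.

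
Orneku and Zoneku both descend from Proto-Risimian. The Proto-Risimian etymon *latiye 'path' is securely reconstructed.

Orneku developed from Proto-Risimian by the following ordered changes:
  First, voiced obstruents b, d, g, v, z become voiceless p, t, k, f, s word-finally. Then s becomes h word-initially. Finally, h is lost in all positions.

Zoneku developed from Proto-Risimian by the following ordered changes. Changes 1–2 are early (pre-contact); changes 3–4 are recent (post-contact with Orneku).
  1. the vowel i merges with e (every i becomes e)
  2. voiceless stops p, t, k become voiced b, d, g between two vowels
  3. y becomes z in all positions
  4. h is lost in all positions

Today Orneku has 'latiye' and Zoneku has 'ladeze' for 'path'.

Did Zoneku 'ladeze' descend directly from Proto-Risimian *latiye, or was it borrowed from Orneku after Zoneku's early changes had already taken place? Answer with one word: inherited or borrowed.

inherited

If inherited, *latiye would pass through all of Zoneku's changes:
Zoneku: *latiye
  latiye → lateye   [vowel merger]
  lateye → ladeye   [intervocalic voicing]
  ladeye → ladeze   [unconditioned shift]
  ladeze (rule 4 does not apply)
  giving Zoneku ladeze.
If borrowed from Orneku 'latiye' after the early changes, it would undergo only the recent ones:
  rule 3 (unconditioned shift): latiye → latize
  rule 4 (h-loss): no change (latize)
  ⇒ as a loan: latize
Zoneku 'ladeze' matches the inherited outcome exactly, so it is an inherited cognate, not a loan.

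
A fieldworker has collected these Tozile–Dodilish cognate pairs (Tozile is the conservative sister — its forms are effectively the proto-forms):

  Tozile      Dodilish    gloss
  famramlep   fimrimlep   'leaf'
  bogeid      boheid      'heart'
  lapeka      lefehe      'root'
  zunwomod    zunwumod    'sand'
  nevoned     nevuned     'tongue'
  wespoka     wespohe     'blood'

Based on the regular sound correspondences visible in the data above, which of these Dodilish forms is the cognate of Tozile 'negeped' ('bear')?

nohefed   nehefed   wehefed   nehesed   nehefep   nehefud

nehefed

bogeid ~ boheid — Tozile g corresponds to Dodilish h between vowels (before a front vowel).
lapeka ~ lefehe — Tozile p corresponds to Dodilish f between vowels (before a front vowel).
Applying these to Tozile 'negeped':
  negeped → neheped   (g→h between vowels (before a front vowel))
  neheped → nehefed   (p→f between vowels (before a front vowel))
So the Dodilish cognate is 'nehefed'.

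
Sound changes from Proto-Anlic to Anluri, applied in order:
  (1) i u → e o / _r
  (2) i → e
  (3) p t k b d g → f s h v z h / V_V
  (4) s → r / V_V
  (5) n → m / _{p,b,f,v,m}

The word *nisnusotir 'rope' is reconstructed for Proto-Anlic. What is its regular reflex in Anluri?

Anluri: start from *nisnusotir.
  rule 1 (pre-rhotic lowering): nisnusotir → nisnusoter
  rule 2 (vowel merger): nisnusoter → nesnusoter
  rule 3 (intervocalic lenition): nesnusoter → nesnusoser
  rule 4 (rhotacism): nesnusoser → nesnurorer
  rule 5: no change — nesnurorer
  ⇒ Anluri nesnurorer

nesnurorer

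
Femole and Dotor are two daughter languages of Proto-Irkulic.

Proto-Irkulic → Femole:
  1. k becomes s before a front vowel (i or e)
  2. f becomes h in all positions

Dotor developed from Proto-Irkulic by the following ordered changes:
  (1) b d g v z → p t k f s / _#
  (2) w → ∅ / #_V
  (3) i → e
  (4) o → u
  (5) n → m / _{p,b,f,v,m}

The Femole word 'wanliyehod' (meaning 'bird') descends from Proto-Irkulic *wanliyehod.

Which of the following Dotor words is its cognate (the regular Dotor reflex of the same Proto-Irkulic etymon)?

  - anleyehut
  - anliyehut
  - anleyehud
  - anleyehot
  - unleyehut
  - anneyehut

anleyehut

Dotor: *wanliyehod
  wanliyehod → wanliyehot   [final devoicing]
  wanliyehot → anliyehot   [glide loss]
  anliyehot → anleyehot   [vowel merger]
  anleyehot → anleyehut   [vowel merger]
  anleyehut (rule 5 does not apply)
  giving Dotor anleyehut.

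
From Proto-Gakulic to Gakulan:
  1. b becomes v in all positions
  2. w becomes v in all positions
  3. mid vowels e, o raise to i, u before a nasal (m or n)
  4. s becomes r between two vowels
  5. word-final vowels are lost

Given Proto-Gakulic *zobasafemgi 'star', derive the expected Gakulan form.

zovarafimg

Gakulan: start from *zobasafemgi.
  rule 1 (unconditioned shift): zobasafemgi → zovasafemgi
  rule 2: no change — zovasafemgi
  rule 3 (pre-nasal raising): zovasafemgi → zovasafimgi
  rule 4 (rhotacism): zovasafimgi → zovarafimgi
  rule 5 (apocope): zovarafimgi → zovarafimg
  ⇒ Gakulan zovarafimg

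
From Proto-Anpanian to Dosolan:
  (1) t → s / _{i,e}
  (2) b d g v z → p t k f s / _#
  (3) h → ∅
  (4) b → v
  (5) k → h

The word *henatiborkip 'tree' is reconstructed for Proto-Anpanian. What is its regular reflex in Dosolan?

Dosolan: *henatiborkip > henasiborkip > enasiborkip > enasivorkip > enasivorhip  (by palatalisation, h-loss, unconditioned shift, unconditioned shift)

enasivorhip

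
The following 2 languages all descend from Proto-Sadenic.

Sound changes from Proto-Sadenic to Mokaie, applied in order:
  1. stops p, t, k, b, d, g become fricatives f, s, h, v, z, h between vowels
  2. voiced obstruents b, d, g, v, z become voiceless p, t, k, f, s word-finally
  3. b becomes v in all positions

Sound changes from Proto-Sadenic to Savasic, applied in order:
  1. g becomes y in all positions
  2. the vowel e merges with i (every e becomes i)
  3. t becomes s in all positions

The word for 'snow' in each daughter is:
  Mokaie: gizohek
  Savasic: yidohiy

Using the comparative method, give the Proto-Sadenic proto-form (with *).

Position 3: Mokaie has z, Savasic has d. Savasic preserves d here (none of its changes turn any other segment into d), so the proto-segment is *d.
Position 7: Mokaie has k, Savasic has y. Taking the neighbouring segments as reconstructed: Mokaie k could go back to *k or *g; Savasic y could go back to *g or *y — the one source consistent with every daughter is *g.
Position 6: Mokaie has e, Savasic has i. Mokaie preserves e here (none of its changes turn any other segment into e), so the proto-segment is *e.
Verify the candidate proto-form against each daughter:
Mokaie: start from *gidoheg.
  rule 1 (intervocalic lenition): gidoheg → gizoheg
  rule 2 (final devoicing): gizoheg → gizohek
  rule 3: no change — gizohek
  ⇒ Mokaie gizohek
Savasic: *gidoheg
  gidoheg → yidohey   [unconditioned shift]
  yidohey → yidohiy   [vowel merger]
  yidohiy (rule 3 does not apply)
  giving Savasic yidohiy.
No other proto-form is consistent with every reflex, so the reconstruction is *gidoheg.

*gidoheg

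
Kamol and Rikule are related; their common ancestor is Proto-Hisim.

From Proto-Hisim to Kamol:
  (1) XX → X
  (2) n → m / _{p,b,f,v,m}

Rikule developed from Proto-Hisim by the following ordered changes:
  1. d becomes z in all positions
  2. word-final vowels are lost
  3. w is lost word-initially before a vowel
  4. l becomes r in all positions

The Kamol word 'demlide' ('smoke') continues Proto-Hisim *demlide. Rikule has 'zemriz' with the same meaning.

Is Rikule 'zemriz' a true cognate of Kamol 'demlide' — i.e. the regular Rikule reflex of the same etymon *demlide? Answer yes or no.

yes

Derive the expected Rikule reflex of *demlide:
Rikule: *demlide
  demlide → zemlize   [unconditioned shift]
  zemlize → zemliz   [apocope]
  zemliz (rule 3 does not apply)
  zemliz → zemriz   [unconditioned shift]
  giving Rikule zemriz.
Rikule 'zemriz' matches the regular reflex exactly, so the pair is cognate.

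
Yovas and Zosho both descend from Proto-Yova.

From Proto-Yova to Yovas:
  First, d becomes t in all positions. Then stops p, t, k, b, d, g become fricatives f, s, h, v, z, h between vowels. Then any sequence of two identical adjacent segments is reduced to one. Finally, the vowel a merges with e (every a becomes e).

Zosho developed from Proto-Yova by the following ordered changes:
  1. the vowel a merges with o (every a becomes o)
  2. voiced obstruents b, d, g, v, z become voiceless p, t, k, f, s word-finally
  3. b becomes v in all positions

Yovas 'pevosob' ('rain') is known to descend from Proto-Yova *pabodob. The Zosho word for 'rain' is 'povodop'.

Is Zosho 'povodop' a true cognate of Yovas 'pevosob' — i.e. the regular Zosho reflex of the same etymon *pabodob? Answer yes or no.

yes

Derive the expected Zosho reflex of *pabodob:
Zosho: *pabodob > pobodob > pobodop > povodop  (by vowel merger, final devoicing, unconditioned shift)
Zosho 'povodop' matches the regular reflex exactly, so the pair is cognate.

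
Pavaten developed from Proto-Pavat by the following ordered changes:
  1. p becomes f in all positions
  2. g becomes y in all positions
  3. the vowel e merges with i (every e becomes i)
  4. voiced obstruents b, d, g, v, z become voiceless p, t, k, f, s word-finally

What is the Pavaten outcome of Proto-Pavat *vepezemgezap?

Pavaten: *vepezemgezap
  vepezemgezap → vefezemgezaf   [unconditioned shift]
  vefezemgezaf → vefezemyezaf   [unconditioned shift]
  vefezemyezaf → vifizimyizaf   [vowel merger]
  vifizimyizaf (rule 4 does not apply)
  giving Pavaten vifizimyizaf.

vifizimyizaf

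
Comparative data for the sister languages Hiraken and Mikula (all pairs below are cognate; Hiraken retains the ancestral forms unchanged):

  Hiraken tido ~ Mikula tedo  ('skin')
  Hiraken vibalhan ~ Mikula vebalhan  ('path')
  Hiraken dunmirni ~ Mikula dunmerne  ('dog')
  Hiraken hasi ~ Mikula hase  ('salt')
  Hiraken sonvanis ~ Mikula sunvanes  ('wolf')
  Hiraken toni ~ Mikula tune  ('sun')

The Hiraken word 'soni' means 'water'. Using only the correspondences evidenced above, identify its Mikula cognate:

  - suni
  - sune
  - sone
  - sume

sune

sonvanis ~ sunvanes, toni ~ tune — Hiraken o corresponds to Mikula u after a consonant, before a nasal.
dunmirni ~ dunmerne, hasi ~ hase — Hiraken i corresponds to Mikula e word-finally.
Applying these to Hiraken 'soni':
  soni → suni   (o→u after a consonant, before a nasal)
  suni → sune   (i→e word-finally)
So the Mikula cognate is 'sune'.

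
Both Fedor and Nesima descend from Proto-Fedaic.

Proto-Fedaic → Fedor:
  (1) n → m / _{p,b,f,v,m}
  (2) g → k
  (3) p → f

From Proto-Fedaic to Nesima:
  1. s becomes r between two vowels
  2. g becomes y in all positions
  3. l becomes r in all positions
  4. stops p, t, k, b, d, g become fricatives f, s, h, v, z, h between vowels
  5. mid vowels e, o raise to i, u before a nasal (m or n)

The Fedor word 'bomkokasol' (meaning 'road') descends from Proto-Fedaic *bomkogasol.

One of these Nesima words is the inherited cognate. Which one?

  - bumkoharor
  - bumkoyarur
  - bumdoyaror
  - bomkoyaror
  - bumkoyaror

bumkoyaror

Nesima: *bomkogasol > bomkogarol > bomkoyarol > bomkoyaror > bumkoyaror  (by rhotacism, unconditioned shift, unconditioned shift, pre-nasal raising)
Among the options, 'bumkoyaror' alone shows every Nesima change applied in order.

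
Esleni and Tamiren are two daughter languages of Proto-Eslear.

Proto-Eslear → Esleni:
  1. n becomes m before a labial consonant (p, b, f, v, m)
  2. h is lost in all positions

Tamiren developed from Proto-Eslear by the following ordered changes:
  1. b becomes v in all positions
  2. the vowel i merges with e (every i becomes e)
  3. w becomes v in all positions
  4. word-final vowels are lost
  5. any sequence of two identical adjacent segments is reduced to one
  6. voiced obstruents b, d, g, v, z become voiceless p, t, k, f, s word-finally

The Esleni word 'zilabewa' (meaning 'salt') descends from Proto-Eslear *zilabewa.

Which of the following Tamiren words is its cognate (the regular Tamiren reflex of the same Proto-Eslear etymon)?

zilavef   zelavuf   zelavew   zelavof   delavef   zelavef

Tamiren: *zilabewa > zilavewa > zelavewa > zelaveva > zelavev > zelavef  (by unconditioned shift, vowel merger, unconditioned shift, apocope, final devoicing)

zelavef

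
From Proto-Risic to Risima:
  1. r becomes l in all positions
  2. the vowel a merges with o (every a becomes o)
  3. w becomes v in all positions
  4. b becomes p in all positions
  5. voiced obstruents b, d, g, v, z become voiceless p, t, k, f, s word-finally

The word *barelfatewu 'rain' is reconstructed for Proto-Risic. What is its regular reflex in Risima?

polelfotevu

Risima: *barelfatewu > balelfatewu > bolelfotewu > bolelfotevu > polelfotevu  (by unconditioned shift, vowel merger, unconditioned shift, unconditioned shift)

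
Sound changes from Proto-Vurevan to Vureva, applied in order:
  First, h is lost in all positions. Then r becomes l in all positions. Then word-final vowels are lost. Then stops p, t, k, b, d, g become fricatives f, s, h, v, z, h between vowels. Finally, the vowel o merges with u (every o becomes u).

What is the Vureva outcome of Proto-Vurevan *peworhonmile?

pewulunmil

Vureva: start from *peworhonmile.
  rule 1 (h-loss): peworhonmile → peworonmile
  rule 2 (unconditioned shift): peworonmile → pewolonmile
  rule 3 (apocope): pewolonmile → pewolonmil
  rule 4: no change — pewolonmil
  rule 5 (vowel merger): pewolonmil → pewulunmil
  ⇒ Vureva pewulunmil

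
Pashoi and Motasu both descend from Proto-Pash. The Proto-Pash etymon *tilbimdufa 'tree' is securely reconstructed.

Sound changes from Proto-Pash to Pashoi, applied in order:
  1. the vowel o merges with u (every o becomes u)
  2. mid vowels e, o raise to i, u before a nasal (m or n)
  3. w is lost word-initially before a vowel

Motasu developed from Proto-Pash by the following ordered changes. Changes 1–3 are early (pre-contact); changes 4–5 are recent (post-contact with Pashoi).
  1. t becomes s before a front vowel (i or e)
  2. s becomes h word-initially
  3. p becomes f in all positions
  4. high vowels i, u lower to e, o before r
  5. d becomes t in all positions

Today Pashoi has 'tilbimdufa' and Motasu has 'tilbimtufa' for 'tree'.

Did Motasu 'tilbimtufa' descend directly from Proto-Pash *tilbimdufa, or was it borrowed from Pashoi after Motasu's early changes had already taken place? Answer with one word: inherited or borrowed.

If inherited, *tilbimdufa would pass through all of Motasu's changes:
Motasu: start from *tilbimdufa.
  rule 1 (palatalisation): tilbimdufa → silbimdufa
  rule 2 (debuccalisation): silbimdufa → hilbimdufa
  rule 3: no change — hilbimdufa
  rule 4: no change — hilbimdufa
  rule 5 (unconditioned shift): hilbimdufa → hilbimtufa
  ⇒ Motasu hilbimtufa
If borrowed from Pashoi 'tilbimdufa' after the early changes, it would undergo only the recent ones:
  rule 4 (pre-rhotic lowering): no change (tilbimdufa)
  rule 5 (unconditioned shift): tilbimdufa → tilbimtufa
  ⇒ as a loan: tilbimtufa
Motasu 'tilbimtufa' matches the loan outcome 'tilbimtufa', not the inherited 'hilbimtufa' — it skipped the early Motasu changes, so it was borrowed from Pashoi.

borrowed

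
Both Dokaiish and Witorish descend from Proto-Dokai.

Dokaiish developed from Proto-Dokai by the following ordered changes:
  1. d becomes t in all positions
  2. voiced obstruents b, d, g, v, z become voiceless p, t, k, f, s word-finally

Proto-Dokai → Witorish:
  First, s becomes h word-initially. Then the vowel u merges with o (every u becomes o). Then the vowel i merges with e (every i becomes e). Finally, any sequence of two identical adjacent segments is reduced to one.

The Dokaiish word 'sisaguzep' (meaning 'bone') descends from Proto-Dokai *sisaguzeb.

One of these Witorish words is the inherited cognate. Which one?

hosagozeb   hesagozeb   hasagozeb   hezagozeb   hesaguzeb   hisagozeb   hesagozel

Witorish: *sisaguzeb
  sisaguzeb → hisaguzeb   [debuccalisation]
  hisaguzeb → hisagozeb   [vowel merger]
  hisagozeb → hesagozeb   [vowel merger]
  hesagozeb (rule 4 does not apply)
  giving Witorish hesagozeb.
The other candidates each miss or misapply at least one Witorish change.

hesagozeb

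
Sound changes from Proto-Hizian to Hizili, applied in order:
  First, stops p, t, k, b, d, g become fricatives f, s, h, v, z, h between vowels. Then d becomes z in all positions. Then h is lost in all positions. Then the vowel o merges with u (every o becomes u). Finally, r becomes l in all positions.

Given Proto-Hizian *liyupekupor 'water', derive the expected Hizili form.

liyufeuful

Hizili: *liyupekupor > liyufehufor > liyufeufor > liyufeufur > liyufeuful  (by intervocalic lenition, h-loss, vowel merger, unconditioned shift)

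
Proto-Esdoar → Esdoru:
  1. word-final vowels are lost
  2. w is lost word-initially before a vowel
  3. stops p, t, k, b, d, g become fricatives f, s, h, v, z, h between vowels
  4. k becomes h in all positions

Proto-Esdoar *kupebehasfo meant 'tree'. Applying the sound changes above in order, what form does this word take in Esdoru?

hufevehasf

Esdoru: start from *kupebehasfo.
  rule 1 (apocope): kupebehasfo → kupebehasf
  rule 2: no change — kupebehasf
  rule 3 (intervocalic lenition): kupebehasf → kufevehasf
  rule 4 (unconditioned shift): kufevehasf → hufevehasf
  ⇒ Esdoru hufevehasf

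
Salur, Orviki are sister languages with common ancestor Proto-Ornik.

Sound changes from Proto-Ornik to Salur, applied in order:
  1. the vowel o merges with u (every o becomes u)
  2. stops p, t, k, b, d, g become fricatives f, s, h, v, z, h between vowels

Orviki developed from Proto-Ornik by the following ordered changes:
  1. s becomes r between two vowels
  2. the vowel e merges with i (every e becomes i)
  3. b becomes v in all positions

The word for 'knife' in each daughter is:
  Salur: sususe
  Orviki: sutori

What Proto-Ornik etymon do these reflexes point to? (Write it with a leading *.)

Position 3: Salur has s, Orviki has t. Orviki preserves t here (none of its changes turn any other segment into t), so the proto-segment is *t.
Position 5: Salur has s, Orviki has r. Taking the neighbouring segments as reconstructed: Salur s could go back to *t or *s; Orviki r could go back to *s or *r — the one source consistent with every daughter is *s.
Position 6: Salur has e, Orviki has i. Salur preserves e here (none of its changes turn any other segment into e), so the proto-segment is *e.
This points to *sutose. Verify forward in each daughter:
Salur: *sutose
  sutose → sutuse   [vowel merger]
  sutuse → sususe   [intervocalic lenition]
  giving Salur sususe.
Orviki: *sutose
  sutose → sutore   [rhotacism]
  sutore → sutori   [vowel merger]
  sutori (rule 3 does not apply)
  giving Orviki sutori.
Only *sutose yields all of Salur sususe, Orviki sutori.

*sutose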